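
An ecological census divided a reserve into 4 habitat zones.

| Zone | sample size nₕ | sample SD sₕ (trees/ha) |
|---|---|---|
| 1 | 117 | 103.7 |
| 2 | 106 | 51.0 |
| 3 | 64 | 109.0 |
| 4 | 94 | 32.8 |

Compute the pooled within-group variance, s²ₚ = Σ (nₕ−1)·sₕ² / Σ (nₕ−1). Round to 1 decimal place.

Degrees of freedom: 116 + 105 + 63 + 93 = 377.
Σ(nₕ−1)sₕ² = 116·10753.69 + 105·2601 + 63·11881 + 93·1075.84 = 2369089.16.
s²ₚ = 2369089.16 / 377 = 6284.056... → 6284.1.

6284.1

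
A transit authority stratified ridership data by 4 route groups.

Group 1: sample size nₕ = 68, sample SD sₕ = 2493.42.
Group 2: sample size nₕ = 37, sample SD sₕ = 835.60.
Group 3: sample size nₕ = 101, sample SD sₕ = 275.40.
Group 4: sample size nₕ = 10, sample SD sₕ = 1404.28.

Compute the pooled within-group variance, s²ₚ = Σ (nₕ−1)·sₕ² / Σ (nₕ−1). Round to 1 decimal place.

1: (68−1)·2493.42² = 67·6217143.2964 = 416548600.8588
2: (37−1)·835.60² = 36·698227.36 = 25136184.96
3: (101−1)·275.40² = 100·75845.16 = 7584516
4: (10−1)·1404.28² = 9·1972002.3184 = 17748020.8656
Numerator = 467017322.6844; denominator = Σ(nₕ−1) = 212.
s²ₚ = 467017322.6844/212 = 2202911.899... → 2202911.9.

2202911.9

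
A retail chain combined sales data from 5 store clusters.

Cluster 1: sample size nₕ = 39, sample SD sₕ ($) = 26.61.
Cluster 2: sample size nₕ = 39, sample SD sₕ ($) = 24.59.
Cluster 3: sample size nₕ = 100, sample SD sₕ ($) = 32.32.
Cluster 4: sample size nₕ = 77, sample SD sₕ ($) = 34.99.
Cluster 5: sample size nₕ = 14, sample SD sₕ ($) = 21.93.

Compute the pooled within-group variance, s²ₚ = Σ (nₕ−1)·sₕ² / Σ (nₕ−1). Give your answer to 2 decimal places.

956.81

Degrees of freedom: 38 + 38 + 99 + 76 + 13 = 264.
Σ(nₕ−1)sₕ² = 38·708.0921 + 38·604.6681 + 99·1044.5824 + 76·1224.3001 + 13·480.9249 = 252597.3765.
s²ₚ = 252597.3765 / 264 = 956.8082... → 956.81.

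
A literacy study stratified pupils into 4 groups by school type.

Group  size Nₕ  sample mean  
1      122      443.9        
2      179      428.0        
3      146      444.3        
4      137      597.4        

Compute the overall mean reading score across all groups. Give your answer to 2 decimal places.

475.14

x̄_st = (Σ Nₕx̄ₕ) / (Σ Nₕ) = (122·443.9 + 179·428.0 + 146·444.3 + 137·597.4) / 584
= 277479.4 / 584 = 475.1360... → 475.14.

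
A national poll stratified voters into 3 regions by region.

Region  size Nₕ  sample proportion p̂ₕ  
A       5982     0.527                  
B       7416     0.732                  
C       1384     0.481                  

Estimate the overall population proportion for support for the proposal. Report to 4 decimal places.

N = 5982 + 7416 + 1384 = 14782.
Overall proportion = Σ (Nₕ/N)·p̂ₕ.
Σ Nₕp̂ₕ = 3152.514 + 5428.512 + 665.704 = 9246.73.
9246.73 / 14782 = 0.625540... → 0.6255.

0.6255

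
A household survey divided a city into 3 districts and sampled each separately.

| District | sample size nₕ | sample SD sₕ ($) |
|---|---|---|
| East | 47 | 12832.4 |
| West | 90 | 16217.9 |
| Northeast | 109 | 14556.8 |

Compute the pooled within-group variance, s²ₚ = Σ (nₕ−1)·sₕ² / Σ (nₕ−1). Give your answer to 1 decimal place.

East: (47−1)·12832.4² = 46·164670489.76 = 7574842528.96
West: (90−1)·16217.9² = 89·263020280.41 = 23408804956.49
Northeast: (109−1)·14556.8² = 108·211900426.24 = 22885246033.92
Numerator = 53868893519.37; denominator = Σ(nₕ−1) = 243.
s²ₚ = 53868893519.37/243 = 221682689.380... → 221682689.4.

221682689.4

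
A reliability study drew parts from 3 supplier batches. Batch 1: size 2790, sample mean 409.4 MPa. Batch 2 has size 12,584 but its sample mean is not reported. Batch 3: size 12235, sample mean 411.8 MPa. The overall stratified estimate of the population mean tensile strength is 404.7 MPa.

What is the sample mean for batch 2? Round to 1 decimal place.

396.8

Σ Nₕx̄ₕ = N·μ, so 12584·x̄_2 = 27609·404.7 − (2790·409.4 + 12235·411.8).
= 11173362.3 − 6180599 = 4992763.3.
x̄_2 = 4992763.3 / 12584 = 396.755... → 396.8.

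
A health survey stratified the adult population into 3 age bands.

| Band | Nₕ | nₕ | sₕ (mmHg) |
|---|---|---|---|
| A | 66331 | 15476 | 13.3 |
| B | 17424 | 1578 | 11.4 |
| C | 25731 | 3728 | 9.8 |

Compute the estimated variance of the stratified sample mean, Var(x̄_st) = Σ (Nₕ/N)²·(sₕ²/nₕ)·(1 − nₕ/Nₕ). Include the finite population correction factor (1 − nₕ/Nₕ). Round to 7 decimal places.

0.0063301

N = 109486. Term for each stratum: Wₕ²sₕ²/nₕ·(1−nₕ/Nₕ).
Var(x̄_st) = 0.0032164558 + 0.0018969376 + 0.0012167396 = 0.0063301329 → 0.0063301.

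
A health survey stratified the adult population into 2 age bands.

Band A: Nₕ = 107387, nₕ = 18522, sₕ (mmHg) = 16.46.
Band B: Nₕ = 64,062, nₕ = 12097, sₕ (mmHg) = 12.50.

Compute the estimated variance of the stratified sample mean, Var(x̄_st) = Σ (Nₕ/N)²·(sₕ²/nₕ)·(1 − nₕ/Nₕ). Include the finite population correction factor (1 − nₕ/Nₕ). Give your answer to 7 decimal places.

N = 171449; Wₕ = Nₕ/N.
band A: (107387/171449)²·16.46²/18522·(1 − 18522/107387) = 0.0047488049
band B: (64062/171449)²·12.50²/12097·(1 − 12097/64062) = 0.0014627963
Sum = 0.0062116012 → 0.0062116.

0.0062116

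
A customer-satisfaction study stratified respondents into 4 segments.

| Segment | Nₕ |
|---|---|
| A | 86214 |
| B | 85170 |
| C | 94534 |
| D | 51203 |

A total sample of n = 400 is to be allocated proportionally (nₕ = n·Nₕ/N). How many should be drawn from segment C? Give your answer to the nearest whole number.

N = 86214 + 85170 + 94534 + 51203 = 317121.
n_C = 400·94534/317121 = 119.240... → 119.

119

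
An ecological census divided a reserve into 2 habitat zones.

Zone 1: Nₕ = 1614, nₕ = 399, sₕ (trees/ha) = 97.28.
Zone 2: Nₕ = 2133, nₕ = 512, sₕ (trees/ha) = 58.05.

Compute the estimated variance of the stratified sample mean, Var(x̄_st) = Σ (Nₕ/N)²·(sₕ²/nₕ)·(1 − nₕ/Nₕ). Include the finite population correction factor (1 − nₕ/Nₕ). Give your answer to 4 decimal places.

N = 3747; Wₕ = Nₕ/N.
zone 1: (1614/3747)²·97.28²/399·(1 − 399/1614) = 3.3127347
zone 2: (2133/3747)²·58.05²/512·(1 − 512/2133) = 1.6208431
Sum = 4.9335777 → 4.9336.

4.9336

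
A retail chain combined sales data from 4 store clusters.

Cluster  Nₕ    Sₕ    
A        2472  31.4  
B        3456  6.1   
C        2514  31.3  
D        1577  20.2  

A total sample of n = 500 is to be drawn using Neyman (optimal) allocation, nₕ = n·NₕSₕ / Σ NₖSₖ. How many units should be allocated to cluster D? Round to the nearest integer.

Σ NₕSₕ = 2472·31.4 + 3456·6.1 + 2514·31.3 + 1577·20.2 = 209246.
Share for D: 31855.4/209246 = 0.15224.
n_D = 500 × 0.15224 = 76.119... → 76.

76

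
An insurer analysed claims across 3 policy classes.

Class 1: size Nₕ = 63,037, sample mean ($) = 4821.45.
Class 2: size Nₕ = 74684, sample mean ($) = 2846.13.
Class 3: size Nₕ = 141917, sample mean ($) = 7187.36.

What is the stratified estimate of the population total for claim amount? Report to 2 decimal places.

1536498685.69

Population total = Σ Nₕ·x̄ₕ (each stratum's size times its mean).
63037·4821.45 + 74684·2846.13 + 141917·7187.36 = 303929743.65 + 212560372.92 + 1020008569.12 = 1536498685.69.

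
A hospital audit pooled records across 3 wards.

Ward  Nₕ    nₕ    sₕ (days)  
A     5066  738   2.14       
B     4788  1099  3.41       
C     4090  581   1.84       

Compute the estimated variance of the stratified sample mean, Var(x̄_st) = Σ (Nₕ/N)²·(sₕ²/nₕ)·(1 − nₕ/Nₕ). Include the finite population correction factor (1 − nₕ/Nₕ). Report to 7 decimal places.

0.0020910

N = 13944; Wₕ = Nₕ/N.
ward A: (5066/13944)²·2.14²/738·(1 − 738/5066) = 0.0006997596
ward B: (4788/13944)²·3.41²/1099·(1 − 1099/4788) = 0.0009611676
ward C: (4090/13944)²·1.84²/581·(1 − 581/4090) = 0.0004301218
Sum = 0.0020910490 → 0.0020910.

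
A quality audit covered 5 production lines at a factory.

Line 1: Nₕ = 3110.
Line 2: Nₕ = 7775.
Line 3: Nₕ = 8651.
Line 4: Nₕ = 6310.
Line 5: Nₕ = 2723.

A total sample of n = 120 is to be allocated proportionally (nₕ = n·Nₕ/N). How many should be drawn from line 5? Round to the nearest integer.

Share of line 5 = 2723/28569 = 0.09531.
Allocate 120 × 0.09531 = 11.438... → 11.

11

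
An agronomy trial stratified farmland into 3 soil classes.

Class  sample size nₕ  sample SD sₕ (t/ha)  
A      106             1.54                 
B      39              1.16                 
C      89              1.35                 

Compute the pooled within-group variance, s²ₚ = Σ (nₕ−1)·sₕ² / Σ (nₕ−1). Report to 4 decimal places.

1.9936

Degrees of freedom: 105 + 38 + 88 = 231.
Σ(nₕ−1)sₕ² = 105·2.3716 + 38·1.3456 + 88·1.8225 = 460.5308.
s²ₚ = 460.5308 / 231 = 1.993640... → 1.9936.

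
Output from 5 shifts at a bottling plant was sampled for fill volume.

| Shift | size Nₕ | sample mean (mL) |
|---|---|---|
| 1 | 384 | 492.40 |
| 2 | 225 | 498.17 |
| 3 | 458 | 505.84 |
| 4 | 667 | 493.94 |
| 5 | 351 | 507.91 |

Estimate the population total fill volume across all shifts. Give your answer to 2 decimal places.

1: 384·492.40 = 189081.6
2: 225·498.17 = 112088.25
3: 458·505.84 = 231674.72
4: 667·493.94 = 329457.98
5: 351·507.91 = 178276.41
τ̂ = Σ Nₕx̄ₕ = 1040578.96.

1040578.96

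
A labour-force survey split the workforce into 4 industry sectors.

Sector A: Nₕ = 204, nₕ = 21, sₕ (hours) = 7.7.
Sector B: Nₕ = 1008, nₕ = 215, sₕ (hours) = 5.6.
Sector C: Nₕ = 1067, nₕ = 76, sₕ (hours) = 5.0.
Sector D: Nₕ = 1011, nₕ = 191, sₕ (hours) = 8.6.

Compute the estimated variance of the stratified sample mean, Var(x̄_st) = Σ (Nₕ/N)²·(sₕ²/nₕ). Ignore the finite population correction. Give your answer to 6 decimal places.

N = 3290. Term for each stratum: Wₕ²sₕ²/nₕ.
Var(x̄_st) = 0.010855022 + 0.013691999 + 0.034598993 + 0.036565713 = 0.095711727 → 0.095712.

0.095712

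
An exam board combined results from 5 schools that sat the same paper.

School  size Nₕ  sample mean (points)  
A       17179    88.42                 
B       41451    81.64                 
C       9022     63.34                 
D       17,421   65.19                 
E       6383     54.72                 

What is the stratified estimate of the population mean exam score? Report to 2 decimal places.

76.10

N = 91456; weights Wₕ = Nₕ/N = (0.1878, 0.4532, 0.0986, 0.1905, 0.0698).
x̄_st = Σ Wₕ·x̄ₕ = 0.1878·88.42 + 0.4532·81.64 + 0.0986·63.34 + 0.1905·65.19 + 0.0698·54.72 ≈ 76.0960...
→ 76.10.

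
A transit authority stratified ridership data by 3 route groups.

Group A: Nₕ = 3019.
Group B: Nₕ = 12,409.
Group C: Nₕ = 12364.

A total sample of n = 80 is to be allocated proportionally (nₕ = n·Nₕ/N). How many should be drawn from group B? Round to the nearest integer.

36

Share of group B = 12409/27792 = 0.44650.
Allocate 80 × 0.44650 = 35.720... → 36.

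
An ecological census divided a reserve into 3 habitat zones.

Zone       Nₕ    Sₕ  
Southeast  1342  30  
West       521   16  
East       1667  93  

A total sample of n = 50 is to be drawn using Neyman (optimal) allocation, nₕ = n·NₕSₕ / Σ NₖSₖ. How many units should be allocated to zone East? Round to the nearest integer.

38

Southeast: NₕSₕ = 1342·30 = 40260
West: NₕSₕ = 521·16 = 8336
East: NₕSₕ = 1667·93 = 155031
Σ NₕSₕ = 203627.
n_East = 50·155031/203627 = 38.067... → 38.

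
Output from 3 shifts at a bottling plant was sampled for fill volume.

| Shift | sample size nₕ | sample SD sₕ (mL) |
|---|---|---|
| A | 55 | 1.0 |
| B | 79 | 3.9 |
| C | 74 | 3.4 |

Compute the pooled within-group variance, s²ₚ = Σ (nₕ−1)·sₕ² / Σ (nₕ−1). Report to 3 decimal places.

A: (55−1)·1.0² = 54·1 = 54
B: (79−1)·3.9² = 78·15.21 = 1186.38
C: (74−1)·3.4² = 73·11.56 = 843.88
Numerator = 2084.26; denominator = Σ(nₕ−1) = 205.
s²ₚ = 2084.26/205 = 10.16712... → 10.167.

10.167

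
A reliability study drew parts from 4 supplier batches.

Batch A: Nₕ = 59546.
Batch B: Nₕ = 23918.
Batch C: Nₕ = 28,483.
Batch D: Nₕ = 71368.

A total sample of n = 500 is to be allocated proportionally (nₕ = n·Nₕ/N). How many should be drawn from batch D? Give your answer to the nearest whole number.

N = 59546 + 23918 + 28483 + 71368 = 183315.
n_D = 500·71368/183315 = 194.659... → 195.

195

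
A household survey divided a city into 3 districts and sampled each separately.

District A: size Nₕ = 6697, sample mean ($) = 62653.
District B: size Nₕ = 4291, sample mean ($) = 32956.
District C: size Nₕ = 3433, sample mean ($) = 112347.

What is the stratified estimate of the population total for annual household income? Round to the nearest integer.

946688588

A: 6697·62653 = 419587141
B: 4291·32956 = 141414196
C: 3433·112347 = 385687251
τ̂ = Σ Nₕx̄ₕ = 946688588.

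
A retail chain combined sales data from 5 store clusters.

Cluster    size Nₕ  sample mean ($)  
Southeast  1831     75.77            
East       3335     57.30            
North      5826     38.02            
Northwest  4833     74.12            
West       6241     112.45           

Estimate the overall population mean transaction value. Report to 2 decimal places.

73.02

x̄_st = (Σ Nₕx̄ₕ) / (Σ Nₕ) = (1831·75.77 + 3335·57.30 + 5826·38.02 + 4833·74.12 + 6241·112.45) / 22066
= 1611357.3 / 22066 = 73.0244... → 73.02.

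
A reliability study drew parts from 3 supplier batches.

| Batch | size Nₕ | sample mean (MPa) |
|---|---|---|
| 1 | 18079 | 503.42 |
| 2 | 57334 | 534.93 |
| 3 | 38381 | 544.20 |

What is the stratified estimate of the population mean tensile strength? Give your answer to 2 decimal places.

x̄_st = (Σ Nₕx̄ₕ) / (Σ Nₕ) = (18079·503.42 + 57334·534.93 + 38381·544.20) / 113794
= 60657947 / 113794 = 533.0505... → 533.05.

533.05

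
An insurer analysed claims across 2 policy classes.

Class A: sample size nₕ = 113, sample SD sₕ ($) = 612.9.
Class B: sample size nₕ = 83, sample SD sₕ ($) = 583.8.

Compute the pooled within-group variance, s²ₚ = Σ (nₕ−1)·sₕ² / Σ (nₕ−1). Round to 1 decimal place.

A: (113−1)·612.9² = 112·375646.41 = 42072397.92
B: (83−1)·583.8² = 82·340822.44 = 27947440.08
Numerator = 70019838; denominator = Σ(nₕ−1) = 194.
s²ₚ = 70019838/194 = 360927 → 360927.0.

360927.0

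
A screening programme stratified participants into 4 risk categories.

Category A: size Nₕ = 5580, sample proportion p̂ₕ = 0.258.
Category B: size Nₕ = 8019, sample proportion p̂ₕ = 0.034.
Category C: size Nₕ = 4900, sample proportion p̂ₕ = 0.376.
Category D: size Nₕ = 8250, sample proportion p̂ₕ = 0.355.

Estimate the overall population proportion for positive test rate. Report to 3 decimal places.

N = 5580 + 8019 + 4900 + 8250 = 26749.
Overall proportion = Σ (Nₕ/N)·p̂ₕ.
Σ Nₕp̂ₕ = 1439.64 + 272.646 + 1842.4 + 2928.75 = 6483.436.
6483.436 / 26749 = 0.24238... → 0.242.

0.242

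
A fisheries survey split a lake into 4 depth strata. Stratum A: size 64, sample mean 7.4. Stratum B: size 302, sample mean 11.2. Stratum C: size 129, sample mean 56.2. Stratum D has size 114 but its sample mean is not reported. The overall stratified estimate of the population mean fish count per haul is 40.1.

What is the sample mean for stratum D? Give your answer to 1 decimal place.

Σ Nₕx̄ₕ = N·μ, so 114·x̄_D = 609·40.1 − (64·7.4 + 302·11.2 + 129·56.2).
= 24420.9 − 11105.8 = 13315.1.
x̄_D = 13315.1 / 114 = 116.799... → 116.8.

116.8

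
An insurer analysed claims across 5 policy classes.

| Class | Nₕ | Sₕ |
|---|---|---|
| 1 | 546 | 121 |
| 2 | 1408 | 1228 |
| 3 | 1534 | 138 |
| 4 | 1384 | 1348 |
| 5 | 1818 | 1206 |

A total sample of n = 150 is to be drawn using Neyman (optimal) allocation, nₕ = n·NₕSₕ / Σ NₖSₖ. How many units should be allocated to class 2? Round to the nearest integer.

Σ NₕSₕ = 546·121 + 1408·1228 + 1534·138 + 1384·1348 + 1818·1206 = 6064922.
Share for 2: 1729024/6064922 = 0.28509.
n_2 = 150 × 0.28509 = 42.763... → 43.

43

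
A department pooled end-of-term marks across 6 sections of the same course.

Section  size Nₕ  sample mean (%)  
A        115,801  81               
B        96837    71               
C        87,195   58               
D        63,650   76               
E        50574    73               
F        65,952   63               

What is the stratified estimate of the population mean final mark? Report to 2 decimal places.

70.83

N = 115801 + 96837 + 87195 + 63650 + 50574 + 65952 = 480009.
The stratified mean weights each stratum mean by its population share Nₕ/N.
Σ Nₕx̄ₕ = 115801·81 + 96837·71 + 87195·58 + 63650·76 + 50574·73 + 65952·63 = 9379881 + 6875427 + 5057310 + 4837400 + 3691902 + 4154976 = 33996896.
Divide by N: 33996896 / 480009 = 70.8255... → 70.83.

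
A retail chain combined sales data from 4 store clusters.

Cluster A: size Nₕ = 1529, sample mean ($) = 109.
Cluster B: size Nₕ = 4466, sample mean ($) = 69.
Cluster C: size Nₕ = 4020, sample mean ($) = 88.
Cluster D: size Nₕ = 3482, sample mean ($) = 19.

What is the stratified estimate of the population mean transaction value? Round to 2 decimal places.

66.29

N = 13497; weights Wₕ = Nₕ/N = (0.1133, 0.3309, 0.2978, 0.2580).
x̄_st = Σ Wₕ·x̄ₕ = 0.1133·109 + 0.3309·69 + 0.2978·88 + 0.2580·19 ≈ 66.2912...
→ 66.29.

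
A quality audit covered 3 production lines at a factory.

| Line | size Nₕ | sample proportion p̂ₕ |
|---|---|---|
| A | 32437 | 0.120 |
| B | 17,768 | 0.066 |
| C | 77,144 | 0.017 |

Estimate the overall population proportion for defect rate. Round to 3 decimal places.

Wₕ = Nₕ/N with N = 127349: 0.2547, 0.1395, 0.6058.
p̂_st = 0.2547·0.120 + 0.1395·0.066 + 0.6058·0.017 ≈ 0.05007... → 0.050.

0.050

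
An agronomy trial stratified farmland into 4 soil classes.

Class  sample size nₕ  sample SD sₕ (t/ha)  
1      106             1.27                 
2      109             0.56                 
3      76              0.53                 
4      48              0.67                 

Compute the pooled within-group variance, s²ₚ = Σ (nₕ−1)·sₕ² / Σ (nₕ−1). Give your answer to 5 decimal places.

1: (106−1)·1.27² = 105·1.6129 = 169.3545
2: (109−1)·0.56² = 108·0.3136 = 33.8688
3: (76−1)·0.53² = 75·0.2809 = 21.0675
4: (48−1)·0.67² = 47·0.4489 = 21.0983
Numerator = 245.3891; denominator = Σ(nₕ−1) = 335.
s²ₚ = 245.3891/335 = 0.7325048... → 0.73250.

0.73250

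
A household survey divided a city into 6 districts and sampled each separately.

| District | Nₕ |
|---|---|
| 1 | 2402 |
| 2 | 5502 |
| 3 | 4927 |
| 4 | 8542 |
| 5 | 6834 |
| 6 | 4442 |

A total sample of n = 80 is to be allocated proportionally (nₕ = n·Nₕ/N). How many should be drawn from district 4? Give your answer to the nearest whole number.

21

N = 2402 + 5502 + 4927 + 8542 + 6834 + 4442 = 32649.
n_4 = 80·8542/32649 = 20.931... → 21.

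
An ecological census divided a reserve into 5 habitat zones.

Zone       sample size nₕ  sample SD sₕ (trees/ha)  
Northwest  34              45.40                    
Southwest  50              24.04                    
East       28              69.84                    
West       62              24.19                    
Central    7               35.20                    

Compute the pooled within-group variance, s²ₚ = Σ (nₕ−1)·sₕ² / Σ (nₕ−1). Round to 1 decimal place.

Degrees of freedom: 33 + 49 + 27 + 61 + 6 = 176.
Σ(nₕ−1)sₕ² = 33·2061.16 + 49·577.9216 + 27·4877.6256 + 61·585.1561 + 6·1239.04 = 271161.0917.
s²ₚ = 271161.0917 / 176 = 1540.688... → 1540.7.

1540.7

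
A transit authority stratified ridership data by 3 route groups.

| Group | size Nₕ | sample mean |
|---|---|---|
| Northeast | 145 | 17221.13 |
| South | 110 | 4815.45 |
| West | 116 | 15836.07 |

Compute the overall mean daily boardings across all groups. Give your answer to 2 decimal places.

N = 371; weights Wₕ = Nₕ/N = (0.3908, 0.2965, 0.3127).
x̄_st = Σ Wₕ·x̄ₕ = 0.3908·17221.13 + 0.2965·4815.45 + 0.3127·15836.07 ≈ 13109.8315...
→ 13109.83.

13109.83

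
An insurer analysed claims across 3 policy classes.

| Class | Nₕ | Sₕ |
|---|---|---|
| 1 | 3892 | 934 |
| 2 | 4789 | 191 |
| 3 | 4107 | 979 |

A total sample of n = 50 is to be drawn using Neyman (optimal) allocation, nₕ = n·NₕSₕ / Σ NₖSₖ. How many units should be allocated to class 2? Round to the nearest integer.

5

Σ NₕSₕ = 3892·934 + 4789·191 + 4107·979 = 8570580.
Share for 2: 914699/8570580 = 0.10673.
n_2 = 50 × 0.10673 = 5.336... → 5.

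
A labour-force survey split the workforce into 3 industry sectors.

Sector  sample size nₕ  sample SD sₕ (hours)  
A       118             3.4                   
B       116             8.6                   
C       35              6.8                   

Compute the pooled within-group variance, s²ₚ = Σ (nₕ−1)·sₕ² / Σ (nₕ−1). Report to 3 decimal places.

42.970

A: (118−1)·3.4² = 117·11.56 = 1352.52
B: (116−1)·8.6² = 115·73.96 = 8505.4
C: (35−1)·6.8² = 34·46.24 = 1572.16
Numerator = 11430.08; denominator = Σ(nₕ−1) = 266.
s²ₚ = 11430.08/266 = 42.97023... → 42.970.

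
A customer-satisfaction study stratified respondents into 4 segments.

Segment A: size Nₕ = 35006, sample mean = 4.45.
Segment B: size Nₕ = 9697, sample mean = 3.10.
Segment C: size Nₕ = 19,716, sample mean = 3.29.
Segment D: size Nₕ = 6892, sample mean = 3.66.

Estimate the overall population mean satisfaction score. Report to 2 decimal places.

3.87

N = 71311; weights Wₕ = Nₕ/N = (0.4909, 0.1360, 0.2765, 0.0966).
x̄_st = Σ Wₕ·x̄ₕ = 0.4909·4.45 + 0.1360·3.10 + 0.2765·3.29 + 0.0966·3.66 ≈ 3.8694...
→ 3.87.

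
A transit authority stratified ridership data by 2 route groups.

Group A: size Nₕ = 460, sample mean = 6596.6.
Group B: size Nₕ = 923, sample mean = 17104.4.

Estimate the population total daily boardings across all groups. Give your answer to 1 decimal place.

A: 460·6596.6 = 3034436
B: 923·17104.4 = 15787361.2
τ̂ = Σ Nₕx̄ₕ = 18821797.2.

18821797.2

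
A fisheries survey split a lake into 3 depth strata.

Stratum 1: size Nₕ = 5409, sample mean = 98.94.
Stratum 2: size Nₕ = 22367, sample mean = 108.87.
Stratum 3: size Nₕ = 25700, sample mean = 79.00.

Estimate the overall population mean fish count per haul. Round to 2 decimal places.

x̄_st = (Σ Nₕx̄ₕ) / (Σ Nₕ) = (5409·98.94 + 22367·108.87 + 25700·79.00) / 53476
= 5000561.75 / 53476 = 93.5104... → 93.51.

93.51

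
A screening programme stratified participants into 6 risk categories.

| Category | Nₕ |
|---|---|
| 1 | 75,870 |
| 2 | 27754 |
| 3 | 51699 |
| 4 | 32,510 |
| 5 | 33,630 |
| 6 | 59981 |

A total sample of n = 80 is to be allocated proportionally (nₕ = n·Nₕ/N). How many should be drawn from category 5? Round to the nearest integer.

Share of category 5 = 33630/281444 = 0.11949.
Allocate 80 × 0.11949 = 9.559... → 10.

10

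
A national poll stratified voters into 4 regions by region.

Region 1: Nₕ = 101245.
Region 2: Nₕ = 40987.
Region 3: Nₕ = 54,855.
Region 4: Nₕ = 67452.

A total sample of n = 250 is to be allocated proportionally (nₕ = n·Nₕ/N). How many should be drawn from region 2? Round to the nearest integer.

39

Share of region 2 = 40987/264539 = 0.15494.
Allocate 250 × 0.15494 = 38.734... → 39.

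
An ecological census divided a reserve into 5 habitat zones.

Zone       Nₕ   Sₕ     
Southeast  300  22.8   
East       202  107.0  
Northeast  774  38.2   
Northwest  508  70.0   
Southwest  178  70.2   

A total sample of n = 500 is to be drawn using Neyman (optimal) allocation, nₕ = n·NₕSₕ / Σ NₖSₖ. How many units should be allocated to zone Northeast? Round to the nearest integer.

139

Southeast: NₕSₕ = 300·22.8 = 6840
East: NₕSₕ = 202·107.0 = 21614
Northeast: NₕSₕ = 774·38.2 = 29566.8
Northwest: NₕSₕ = 508·70.0 = 35560
Southwest: NₕSₕ = 178·70.2 = 12495.6
Σ NₕSₕ = 106076.4.
n_Northeast = 500·29566.8/106076.4 = 139.366... → 139.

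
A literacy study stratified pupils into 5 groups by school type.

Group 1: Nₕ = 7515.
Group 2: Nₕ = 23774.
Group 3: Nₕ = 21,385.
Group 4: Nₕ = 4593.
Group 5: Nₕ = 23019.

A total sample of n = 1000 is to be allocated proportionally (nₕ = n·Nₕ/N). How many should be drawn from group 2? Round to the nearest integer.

296

N = 7515 + 23774 + 21385 + 4593 + 23019 = 80286.
n_2 = 1000·23774/80286 = 296.116... → 296.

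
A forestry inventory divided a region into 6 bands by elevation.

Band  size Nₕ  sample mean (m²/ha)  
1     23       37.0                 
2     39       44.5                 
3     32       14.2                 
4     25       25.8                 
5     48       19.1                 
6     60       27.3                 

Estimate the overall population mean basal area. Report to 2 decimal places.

27.49

x̄_st = (Σ Nₕx̄ₕ) / (Σ Nₕ) = (23·37.0 + 39·44.5 + 32·14.2 + 25·25.8 + 48·19.1 + 60·27.3) / 227
= 6240.7 / 227 = 27.4921... → 27.49.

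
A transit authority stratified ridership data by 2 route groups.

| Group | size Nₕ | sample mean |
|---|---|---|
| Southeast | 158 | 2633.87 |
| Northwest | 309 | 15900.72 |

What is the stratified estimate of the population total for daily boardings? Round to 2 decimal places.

Southeast: 158·2633.87 = 416151.46
Northwest: 309·15900.72 = 4913322.48
τ̂ = Σ Nₕx̄ₕ = 5329473.94.

5329473.94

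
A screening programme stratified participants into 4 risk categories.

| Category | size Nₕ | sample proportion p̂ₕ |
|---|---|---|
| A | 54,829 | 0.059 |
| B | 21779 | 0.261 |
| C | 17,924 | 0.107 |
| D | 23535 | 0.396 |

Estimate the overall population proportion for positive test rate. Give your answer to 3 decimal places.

N = 54829 + 21779 + 17924 + 23535 = 118067.
Overall proportion = Σ (Nₕ/N)·p̂ₕ.
Σ Nₕp̂ₕ = 3234.911 + 5684.319 + 1917.868 + 9319.86 = 20156.958.
20156.958 / 118067 = 0.17072... → 0.171.

0.171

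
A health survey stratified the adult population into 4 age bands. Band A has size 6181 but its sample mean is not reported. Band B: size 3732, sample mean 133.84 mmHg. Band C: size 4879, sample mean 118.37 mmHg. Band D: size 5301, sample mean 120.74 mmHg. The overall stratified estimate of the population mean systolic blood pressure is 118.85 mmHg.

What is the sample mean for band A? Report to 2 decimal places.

108.56

N = 6181 + 3732 + 4879 + 5301 = 20093.
Overall total = μ·N = 118.85·20093 = 2388053.05.
Subtract the known strata: 3732·133.84 + 4879·118.37 + 5301·120.74 = 1717060.85.
Remaining total for band A: 2388053.05 − 1717060.85 = 670992.2.
Divide by its size: 670992.2 / 6181 = 108.5572... → 108.56.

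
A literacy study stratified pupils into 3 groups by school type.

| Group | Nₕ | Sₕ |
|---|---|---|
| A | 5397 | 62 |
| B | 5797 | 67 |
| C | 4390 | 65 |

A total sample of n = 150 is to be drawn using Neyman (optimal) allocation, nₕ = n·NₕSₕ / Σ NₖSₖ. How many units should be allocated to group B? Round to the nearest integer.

A: NₕSₕ = 5397·62 = 334614
B: NₕSₕ = 5797·67 = 388399
C: NₕSₕ = 4390·65 = 285350
Σ NₕSₕ = 1008363.
n_B = 150·388399/1008363 = 57.777... → 58.

58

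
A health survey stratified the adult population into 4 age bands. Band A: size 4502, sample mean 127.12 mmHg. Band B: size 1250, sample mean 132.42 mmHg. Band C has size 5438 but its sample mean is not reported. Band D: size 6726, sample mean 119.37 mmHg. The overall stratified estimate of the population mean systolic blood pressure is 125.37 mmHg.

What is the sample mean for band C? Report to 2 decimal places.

129.72

Σ Nₕx̄ₕ = N·μ, so 5438·x̄_C = 17916·125.37 − (4502·127.12 + 1250·132.42 + 6726·119.37).
= 2246128.92 − 1540701.86 = 705427.06.
x̄_C = 705427.06 / 5438 = 129.7218... → 129.72.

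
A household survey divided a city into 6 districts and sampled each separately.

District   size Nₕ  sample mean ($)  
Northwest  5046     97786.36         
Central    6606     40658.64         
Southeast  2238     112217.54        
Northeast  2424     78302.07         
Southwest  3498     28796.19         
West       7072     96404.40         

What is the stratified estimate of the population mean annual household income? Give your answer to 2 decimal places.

x̄_st = (Σ Nₕx̄ₕ) / (Σ Nₕ) = (5046·97786.36 + 6606·40658.64 + 2238·112217.54 + 2424·78302.07 + 3498·28796.19 + 7072·96404.40) / 26884
= 1985469010.02 / 26884 = 73853.1844... → 73853.18.

73853.18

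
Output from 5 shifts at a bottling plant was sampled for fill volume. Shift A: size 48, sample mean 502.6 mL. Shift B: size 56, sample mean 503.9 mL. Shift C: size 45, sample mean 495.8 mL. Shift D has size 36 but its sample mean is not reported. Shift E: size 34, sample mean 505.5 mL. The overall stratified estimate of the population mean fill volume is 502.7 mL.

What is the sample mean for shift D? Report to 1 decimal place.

N = 48 + 56 + 45 + 36 + 34 = 219.
Overall total = μ·N = 502.7·219 = 110091.3.
Subtract the known strata: 48·502.6 + 56·503.9 + 45·495.8 + 34·505.5 = 91841.2.
Remaining total for shift D: 110091.3 − 91841.2 = 18250.1.
Divide by its size: 18250.1 / 36 = 506.947... → 506.9.

506.9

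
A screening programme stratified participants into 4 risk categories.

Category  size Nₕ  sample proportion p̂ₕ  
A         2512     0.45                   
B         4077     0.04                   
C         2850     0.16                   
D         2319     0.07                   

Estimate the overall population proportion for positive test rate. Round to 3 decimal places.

0.163

Wₕ = Nₕ/N with N = 11758: 0.2136, 0.3467, 0.2424, 0.1972.
p̂_st = 0.2136·0.45 + 0.3467·0.04 + 0.2424·0.16 + 0.1972·0.07 ≈ 0.16260... → 0.163.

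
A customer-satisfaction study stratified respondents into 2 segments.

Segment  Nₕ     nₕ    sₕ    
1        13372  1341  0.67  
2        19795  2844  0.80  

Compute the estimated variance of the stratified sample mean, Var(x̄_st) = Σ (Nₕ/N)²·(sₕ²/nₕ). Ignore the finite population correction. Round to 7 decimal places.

0.0001346

N = 33167; Wₕ = Nₕ/N.
segment 1: (13372/33167)²·0.67²/1341 = 0.0000544128
segment 2: (19795/33167)²·0.80²/2844 = 0.0000801584
Sum = 0.0001345712 → 0.0001346.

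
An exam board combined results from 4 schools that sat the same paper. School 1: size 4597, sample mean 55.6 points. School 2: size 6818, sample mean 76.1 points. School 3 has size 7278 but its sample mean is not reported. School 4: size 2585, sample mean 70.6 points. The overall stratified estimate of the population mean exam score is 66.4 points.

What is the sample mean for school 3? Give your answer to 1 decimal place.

N = 4597 + 6818 + 7278 + 2585 = 21278.
Overall total = μ·N = 66.4·21278 = 1412859.2.
Subtract the known strata: 4597·55.6 + 6818·76.1 + 2585·70.6 = 956944.
Remaining total for school 3: 1412859.2 − 956944 = 455915.2.
Divide by its size: 455915.2 / 7278 = 62.643... → 62.6.

62.6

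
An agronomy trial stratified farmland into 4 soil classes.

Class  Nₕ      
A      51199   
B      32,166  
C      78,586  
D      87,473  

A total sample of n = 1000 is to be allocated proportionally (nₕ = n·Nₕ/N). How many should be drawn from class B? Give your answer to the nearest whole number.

Share of class B = 32166/249424 = 0.12896.
Allocate 1000 × 0.12896 = 128.961... → 129.

129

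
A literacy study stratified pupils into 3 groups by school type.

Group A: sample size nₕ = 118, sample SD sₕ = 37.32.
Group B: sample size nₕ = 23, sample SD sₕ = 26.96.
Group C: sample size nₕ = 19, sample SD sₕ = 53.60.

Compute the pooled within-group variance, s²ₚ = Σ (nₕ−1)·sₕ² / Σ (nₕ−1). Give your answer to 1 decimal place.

1469.2

Degrees of freedom: 117 + 22 + 18 = 157.
Σ(nₕ−1)sₕ² = 117·1392.7824 + 22·726.8416 + 18·2872.96 = 230659.336.
s²ₚ = 230659.336 / 157 = 1469.168... → 1469.2.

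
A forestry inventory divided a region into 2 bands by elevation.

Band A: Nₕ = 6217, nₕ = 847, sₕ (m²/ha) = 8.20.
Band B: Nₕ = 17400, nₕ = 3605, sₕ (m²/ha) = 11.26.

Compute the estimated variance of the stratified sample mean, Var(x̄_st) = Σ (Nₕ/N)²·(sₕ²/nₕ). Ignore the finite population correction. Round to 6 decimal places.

N = 23617; Wₕ = Nₕ/N.
band A: (6217/23617)²·8.20²/847 = 0.005501189
band B: (17400/23617)²·11.26²/3605 = 0.019090643
Sum = 0.024591832 → 0.024592.

0.024592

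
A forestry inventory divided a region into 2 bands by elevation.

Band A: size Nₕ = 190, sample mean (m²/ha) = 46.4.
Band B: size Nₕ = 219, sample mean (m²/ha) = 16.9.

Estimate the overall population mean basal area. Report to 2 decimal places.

x̄_st = (Σ Nₕx̄ₕ) / (Σ Nₕ) = (190·46.4 + 219·16.9) / 409
= 12517.1 / 409 = 30.6042... → 30.60.

30.60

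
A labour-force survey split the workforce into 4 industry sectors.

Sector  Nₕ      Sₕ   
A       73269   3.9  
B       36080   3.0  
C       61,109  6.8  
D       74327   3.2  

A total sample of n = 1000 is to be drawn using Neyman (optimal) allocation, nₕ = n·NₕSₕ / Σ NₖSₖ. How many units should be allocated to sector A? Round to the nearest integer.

Σ NₕSₕ = 73269·3.9 + 36080·3.0 + 61109·6.8 + 74327·3.2 = 1047376.7.
Share for A: 285749.1/1047376.7 = 0.27282.
n_A = 1000 × 0.27282 = 272.824... → 273.

273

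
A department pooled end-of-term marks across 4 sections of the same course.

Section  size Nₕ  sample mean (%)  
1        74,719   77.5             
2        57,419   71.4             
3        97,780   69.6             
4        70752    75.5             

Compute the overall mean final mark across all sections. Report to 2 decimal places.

73.30

N = 300670; weights Wₕ = Nₕ/N = (0.2485, 0.1910, 0.3252, 0.2353).
x̄_st = Σ Wₕ·x̄ₕ = 0.2485·77.5 + 0.1910·71.4 + 0.3252·69.6 + 0.2353·75.5 ≈ 73.2953...
→ 73.30.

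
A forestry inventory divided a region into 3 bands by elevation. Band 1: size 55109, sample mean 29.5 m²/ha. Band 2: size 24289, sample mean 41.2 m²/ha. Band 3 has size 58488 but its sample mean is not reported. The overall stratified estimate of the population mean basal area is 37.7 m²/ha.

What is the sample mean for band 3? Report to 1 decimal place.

Σ Nₕx̄ₕ = N·μ, so 58488·x̄_3 = 137886·37.7 − (55109·29.5 + 24289·41.2).
= 5198302.2 − 2626422.3 = 2571879.9.
x̄_3 = 2571879.9 / 58488 = 43.973... → 44.0.

44.0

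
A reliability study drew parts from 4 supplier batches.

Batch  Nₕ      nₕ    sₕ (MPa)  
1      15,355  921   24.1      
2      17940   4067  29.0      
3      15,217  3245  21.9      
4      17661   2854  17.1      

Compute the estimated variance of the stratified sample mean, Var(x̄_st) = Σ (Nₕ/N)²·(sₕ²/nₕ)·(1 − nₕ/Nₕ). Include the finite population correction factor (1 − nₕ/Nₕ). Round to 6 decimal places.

N = 66173; Wₕ = Nₕ/N.
batch 1: (15355/66173)²·24.1²/921·(1 − 921/15355) = 0.031919004
batch 2: (17940/66173)²·29.0²/4067·(1 − 4067/17940) = 0.011753115
batch 3: (15217/66173)²·21.9²/3245·(1 − 3245/15217) = 0.006149044
batch 4: (17661/66173)²·17.1²/2854·(1 − 2854/17661) = 0.006118697
Sum = 0.055939861 → 0.055940.

0.055940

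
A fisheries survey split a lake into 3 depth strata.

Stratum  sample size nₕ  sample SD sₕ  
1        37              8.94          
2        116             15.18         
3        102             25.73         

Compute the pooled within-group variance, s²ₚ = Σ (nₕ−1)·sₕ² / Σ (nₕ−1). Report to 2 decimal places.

1: (37−1)·8.94² = 36·79.9236 = 2877.2496
2: (116−1)·15.18² = 115·230.4324 = 26499.726
3: (102−1)·25.73² = 101·662.0329 = 66865.3229
Numerator = 96242.2985; denominator = Σ(nₕ−1) = 252.
s²ₚ = 96242.2985/252 = 381.9139... → 381.91.

381.91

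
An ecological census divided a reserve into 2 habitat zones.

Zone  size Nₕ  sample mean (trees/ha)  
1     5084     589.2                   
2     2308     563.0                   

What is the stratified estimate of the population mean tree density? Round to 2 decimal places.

581.02

x̄_st = (Σ Nₕx̄ₕ) / (Σ Nₕ) = (5084·589.2 + 2308·563.0) / 7392
= 4294896.8 / 7392 = 581.0196... → 581.02.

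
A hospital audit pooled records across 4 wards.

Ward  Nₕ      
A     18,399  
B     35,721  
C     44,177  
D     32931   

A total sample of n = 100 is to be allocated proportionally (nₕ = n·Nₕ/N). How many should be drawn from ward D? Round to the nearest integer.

25

Share of ward D = 32931/131228 = 0.25094.
Allocate 100 × 0.25094 = 25.094... → 25.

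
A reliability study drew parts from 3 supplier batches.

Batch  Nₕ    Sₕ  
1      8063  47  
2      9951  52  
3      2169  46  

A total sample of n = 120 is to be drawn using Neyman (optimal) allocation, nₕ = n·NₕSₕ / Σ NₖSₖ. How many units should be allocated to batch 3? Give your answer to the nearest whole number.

12

1: NₕSₕ = 8063·47 = 378961
2: NₕSₕ = 9951·52 = 517452
3: NₕSₕ = 2169·46 = 99774
Σ NₕSₕ = 996187.
n_3 = 120·99774/996187 = 12.019... → 12.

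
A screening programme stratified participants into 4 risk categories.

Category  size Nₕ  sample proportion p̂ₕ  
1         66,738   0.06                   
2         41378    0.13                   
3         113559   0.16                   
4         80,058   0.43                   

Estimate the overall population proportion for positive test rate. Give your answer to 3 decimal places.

N = 66738 + 41378 + 113559 + 80058 = 301733.
Overall proportion = Σ (Nₕ/N)·p̂ₕ.
Σ Nₕp̂ₕ = 4004.28 + 5379.14 + 18169.44 + 34424.94 = 61977.8.
61977.8 / 301733 = 0.20541... → 0.205.

0.205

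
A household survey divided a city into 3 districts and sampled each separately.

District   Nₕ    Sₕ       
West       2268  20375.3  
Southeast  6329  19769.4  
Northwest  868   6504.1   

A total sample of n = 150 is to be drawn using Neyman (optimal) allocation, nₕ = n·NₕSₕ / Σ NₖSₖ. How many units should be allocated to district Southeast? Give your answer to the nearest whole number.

West: NₕSₕ = 2268·20375.3 = 46211180.4
Southeast: NₕSₕ = 6329·19769.4 = 125120532.6
Northwest: NₕSₕ = 868·6504.1 = 5645558.8
Σ NₕSₕ = 176977271.8.
n_Southeast = 150·125120532.6/176977271.8 = 106.048... → 106.

106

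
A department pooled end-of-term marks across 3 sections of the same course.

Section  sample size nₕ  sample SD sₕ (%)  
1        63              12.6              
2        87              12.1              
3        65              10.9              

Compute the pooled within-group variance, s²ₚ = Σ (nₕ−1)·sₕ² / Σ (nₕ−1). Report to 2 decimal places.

Degrees of freedom: 62 + 86 + 64 = 212.
Σ(nₕ−1)sₕ² = 62·158.76 + 86·146.41 + 64·118.81 = 30038.22.
s²ₚ = 30038.22 / 212 = 141.6897... → 141.69.

141.69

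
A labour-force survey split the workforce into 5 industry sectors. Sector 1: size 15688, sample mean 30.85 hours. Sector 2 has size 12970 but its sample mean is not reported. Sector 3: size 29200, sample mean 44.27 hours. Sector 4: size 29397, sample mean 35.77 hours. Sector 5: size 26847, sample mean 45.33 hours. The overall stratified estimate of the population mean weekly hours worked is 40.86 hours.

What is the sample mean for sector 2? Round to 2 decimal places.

N = 15688 + 12970 + 29200 + 29397 + 26847 = 114102.
Overall total = μ·N = 40.86·114102 = 4662207.72.
Subtract the known strata: 15688·30.85 + 29200·44.27 + 29397·35.77 + 26847·45.33 = 4045164.
Remaining total for sector 2: 4662207.72 − 4045164 = 617043.72.
Divide by its size: 617043.72 / 12970 = 47.5747... → 47.57.

47.57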